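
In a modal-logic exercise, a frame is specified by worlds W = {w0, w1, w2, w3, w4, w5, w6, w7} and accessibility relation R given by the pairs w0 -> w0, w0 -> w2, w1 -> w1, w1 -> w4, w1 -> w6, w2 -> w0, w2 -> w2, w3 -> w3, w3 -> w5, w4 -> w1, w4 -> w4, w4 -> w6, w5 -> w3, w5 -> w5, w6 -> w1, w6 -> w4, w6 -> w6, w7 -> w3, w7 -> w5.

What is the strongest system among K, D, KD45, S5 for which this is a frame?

Serial (axiom D): yes — every world has a successor (e.g. w0 R w0).
Transitive (axiom 4): yes — every two-step R-path is closed by a direct edge.
Euclidean (axiom 5): yes — any two successors of a common world are R-related.
Reflexive (axiom T): no — w7 is not related to itself.
So F validates K, D, KD45; S5 would additionally require R to be reflexive. The strongest is KD45.

KD45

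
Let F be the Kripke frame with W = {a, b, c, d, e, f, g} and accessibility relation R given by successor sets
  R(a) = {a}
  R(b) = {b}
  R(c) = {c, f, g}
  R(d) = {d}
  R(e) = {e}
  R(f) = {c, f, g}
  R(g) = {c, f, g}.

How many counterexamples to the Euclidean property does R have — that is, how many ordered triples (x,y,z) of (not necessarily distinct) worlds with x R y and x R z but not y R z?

R is Euclidean; there are no such tuples.

0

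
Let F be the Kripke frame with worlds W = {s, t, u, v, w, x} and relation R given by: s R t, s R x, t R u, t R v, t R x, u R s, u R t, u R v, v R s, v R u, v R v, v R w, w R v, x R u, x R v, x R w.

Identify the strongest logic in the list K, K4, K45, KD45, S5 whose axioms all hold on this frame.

K

Transitive (axiom 4): no — s R t and t R u, but not s R u.
Euclidean (axiom 5): no — s R x and s R t, but not x R t.
Serial (axiom D): yes — every world has a successor (e.g. s R t).
Reflexive (axiom T): no — s is not related to itself.
So F validates K; K4 would additionally require R to be transitive. The strongest is K.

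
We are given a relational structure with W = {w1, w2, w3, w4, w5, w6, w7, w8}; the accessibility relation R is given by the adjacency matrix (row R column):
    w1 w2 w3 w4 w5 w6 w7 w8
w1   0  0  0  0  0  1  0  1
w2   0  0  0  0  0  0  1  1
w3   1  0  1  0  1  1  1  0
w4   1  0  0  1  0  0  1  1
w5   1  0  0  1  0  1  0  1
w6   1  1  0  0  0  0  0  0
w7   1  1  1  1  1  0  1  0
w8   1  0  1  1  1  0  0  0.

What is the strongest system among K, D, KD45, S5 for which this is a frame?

Serial (axiom D): yes — every world has a successor (e.g. w1 R w6).
Transitive (axiom 4): no — w1 R w6 and w6 R w2, but not w1 R w2.
Euclidean (axiom 5): no — w1 R w6 and w1 R w8, but not w6 R w8.
Reflexive (axiom T): no — w1 is not related to itself.
So F validates K, D; KD45 would additionally require R to be Euclidean and transitive. The strongest is D.

D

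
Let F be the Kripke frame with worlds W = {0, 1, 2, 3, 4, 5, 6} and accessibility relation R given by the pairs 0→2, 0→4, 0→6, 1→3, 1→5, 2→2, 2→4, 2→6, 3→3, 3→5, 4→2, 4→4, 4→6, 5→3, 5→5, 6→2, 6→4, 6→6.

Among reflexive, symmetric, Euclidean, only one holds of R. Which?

Euclidean

Reflexive: no — 0 is not related to itself.
Symmetric: no — 0 R 2 but not 2 R 0.
Euclidean: yes — any two successors of a common world are R-related.
Only Euclidean holds.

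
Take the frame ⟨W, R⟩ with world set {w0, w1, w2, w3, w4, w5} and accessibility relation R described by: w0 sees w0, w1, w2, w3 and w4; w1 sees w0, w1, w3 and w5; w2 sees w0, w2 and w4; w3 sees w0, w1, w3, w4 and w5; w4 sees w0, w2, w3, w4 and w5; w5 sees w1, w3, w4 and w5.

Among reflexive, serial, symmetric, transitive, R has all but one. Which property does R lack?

transitive

Reflexive: yes — every world is R-related to itself.
Serial: yes — every world has a successor (e.g. w0 R w0).
Symmetric: yes — every pair in R has its reverse in R.
Transitive: no — w0 R w1 and w1 R w5, but not w0 R w5.
Only transitive fails.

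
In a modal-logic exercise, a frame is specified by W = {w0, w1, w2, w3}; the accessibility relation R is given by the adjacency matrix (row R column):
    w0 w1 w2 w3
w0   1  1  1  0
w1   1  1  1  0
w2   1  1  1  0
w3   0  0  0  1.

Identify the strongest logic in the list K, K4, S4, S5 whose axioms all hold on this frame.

S5

Transitive (axiom 4): yes — every two-step R-path is closed by a direct edge.
Reflexive (axiom T): yes — every world is R-related to itself.
Euclidean (axiom 5): yes — any two successors of a common world are R-related.
So F validates K, K4, S4, S5. The strongest is S5.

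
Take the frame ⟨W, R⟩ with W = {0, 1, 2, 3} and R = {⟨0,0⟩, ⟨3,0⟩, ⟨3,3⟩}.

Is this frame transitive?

Yes

Transitive: yes — every two-step R-path is closed by a direct edge.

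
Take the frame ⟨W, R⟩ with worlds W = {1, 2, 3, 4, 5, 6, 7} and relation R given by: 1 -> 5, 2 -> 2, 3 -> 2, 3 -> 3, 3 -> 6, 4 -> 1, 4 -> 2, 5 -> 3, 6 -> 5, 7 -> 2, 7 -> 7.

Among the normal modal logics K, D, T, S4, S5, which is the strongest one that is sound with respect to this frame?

Serial (axiom D): yes — every world has a successor (e.g. 1 R 5).
Reflexive (axiom T): no — 1 is not related to itself.
Transitive (axiom 4): no — 1 R 5 and 5 R 3, but not 1 R 3.
Euclidean (axiom 5): no — 3 R 2 and 3 R 6, but not 2 R 6.
So F validates K, D; T would additionally require R to be reflexive. The strongest is D.

D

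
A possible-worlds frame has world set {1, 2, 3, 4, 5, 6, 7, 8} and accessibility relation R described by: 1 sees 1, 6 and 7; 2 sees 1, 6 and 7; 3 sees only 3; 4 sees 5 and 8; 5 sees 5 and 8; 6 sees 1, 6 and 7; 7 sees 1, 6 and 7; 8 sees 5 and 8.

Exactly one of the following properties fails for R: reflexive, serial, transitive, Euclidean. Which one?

Reflexive: no — 2 is not related to itself.
Serial: yes — every world has a successor (e.g. 1 R 1).
Transitive: yes — every two-step R-path is closed by a direct edge.
Euclidean: yes — any two successors of a common world are R-related.
Only reflexive fails.

reflexive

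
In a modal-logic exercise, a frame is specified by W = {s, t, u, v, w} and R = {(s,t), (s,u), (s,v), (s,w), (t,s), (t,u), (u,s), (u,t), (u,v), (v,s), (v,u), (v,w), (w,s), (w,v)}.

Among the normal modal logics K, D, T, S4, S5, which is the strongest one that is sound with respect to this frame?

D

Serial (axiom D): yes — every world has a successor (e.g. s R t).
Reflexive (axiom T): no — s is not related to itself.
Transitive (axiom 4): no — t R s and s R v, but not t R v.
Euclidean (axiom 5): no — s R t and s R v, but not t R v.
So F validates K, D; T would additionally require R to be reflexive. The strongest is D.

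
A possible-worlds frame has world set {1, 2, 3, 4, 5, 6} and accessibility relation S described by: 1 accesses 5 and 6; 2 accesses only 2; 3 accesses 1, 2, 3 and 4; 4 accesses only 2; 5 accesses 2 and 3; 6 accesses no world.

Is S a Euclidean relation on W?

Euclidean: no — 1 S 5 and 1 S 6, but not 5 S 6.

No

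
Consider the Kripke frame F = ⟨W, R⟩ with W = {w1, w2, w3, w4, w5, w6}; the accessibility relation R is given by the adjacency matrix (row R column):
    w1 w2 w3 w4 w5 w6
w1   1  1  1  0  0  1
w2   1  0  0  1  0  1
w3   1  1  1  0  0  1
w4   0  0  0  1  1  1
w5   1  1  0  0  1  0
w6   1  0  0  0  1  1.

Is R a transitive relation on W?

Transitive: no — w1 R w2 and w2 R w4, but not w1 R w4.

No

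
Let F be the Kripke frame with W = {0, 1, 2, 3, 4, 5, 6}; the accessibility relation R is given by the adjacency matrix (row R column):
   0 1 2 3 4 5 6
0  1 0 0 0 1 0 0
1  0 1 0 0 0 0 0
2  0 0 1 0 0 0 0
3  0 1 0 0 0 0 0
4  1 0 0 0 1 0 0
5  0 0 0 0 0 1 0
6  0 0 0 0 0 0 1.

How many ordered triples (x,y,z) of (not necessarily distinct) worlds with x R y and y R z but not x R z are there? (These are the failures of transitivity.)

0

R is transitive; there are no such tuples.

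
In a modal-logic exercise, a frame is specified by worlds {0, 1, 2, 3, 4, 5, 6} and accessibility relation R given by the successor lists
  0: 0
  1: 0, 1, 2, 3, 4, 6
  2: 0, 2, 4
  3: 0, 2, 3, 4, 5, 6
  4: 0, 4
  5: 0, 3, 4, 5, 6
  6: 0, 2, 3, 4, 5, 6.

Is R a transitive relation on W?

No

Transitive: no — 1 R 3 and 3 R 5, but not 1 R 5.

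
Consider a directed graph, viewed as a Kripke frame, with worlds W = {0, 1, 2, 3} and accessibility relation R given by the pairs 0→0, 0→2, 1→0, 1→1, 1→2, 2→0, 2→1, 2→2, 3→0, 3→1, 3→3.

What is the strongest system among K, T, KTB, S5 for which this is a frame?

Reflexive (axiom T): yes — every world is R-related to itself.
Symmetric (axiom B): no — 1 R 0 but not 0 R 1.
Euclidean (axiom 5): no — 2 R 0 and 2 R 1, but not 0 R 1.
So F validates K, T; KTB would additionally require R to be symmetric. The strongest is T.

T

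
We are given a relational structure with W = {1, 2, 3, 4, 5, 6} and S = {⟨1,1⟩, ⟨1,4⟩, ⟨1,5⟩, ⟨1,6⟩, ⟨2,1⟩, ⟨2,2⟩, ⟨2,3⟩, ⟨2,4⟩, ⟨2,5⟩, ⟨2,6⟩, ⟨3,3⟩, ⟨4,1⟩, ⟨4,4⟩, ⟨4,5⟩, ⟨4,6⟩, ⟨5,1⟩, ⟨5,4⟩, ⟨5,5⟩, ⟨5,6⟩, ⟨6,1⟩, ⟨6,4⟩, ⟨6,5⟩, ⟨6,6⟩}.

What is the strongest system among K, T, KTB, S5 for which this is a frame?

Reflexive (axiom T): yes — every world is S-related to itself.
Symmetric (axiom B): no — 2 S 1 but not 1 S 2.
Euclidean (axiom 5): no — 2 S 1 and 2 S 3, but not 1 S 3.
So F validates K, T; KTB would additionally require S to be symmetric. The strongest is T.

T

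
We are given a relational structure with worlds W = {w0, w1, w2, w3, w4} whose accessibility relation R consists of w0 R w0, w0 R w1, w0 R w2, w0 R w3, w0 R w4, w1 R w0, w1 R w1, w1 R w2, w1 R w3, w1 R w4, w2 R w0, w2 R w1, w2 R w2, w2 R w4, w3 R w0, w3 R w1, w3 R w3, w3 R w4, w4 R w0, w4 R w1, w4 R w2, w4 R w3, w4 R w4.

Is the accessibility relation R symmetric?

Yes

Symmetric: yes — every pair in R has its reverse in R.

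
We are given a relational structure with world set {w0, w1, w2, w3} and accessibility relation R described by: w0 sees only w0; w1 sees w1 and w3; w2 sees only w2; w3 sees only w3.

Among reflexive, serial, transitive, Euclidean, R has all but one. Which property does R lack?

Reflexive: yes — every world is R-related to itself.
Serial: yes — every world has a successor (e.g. w0 R w0).
Transitive: yes — every two-step R-path is closed by a direct edge.
Euclidean: no — w1 R w3 and w1 R w1, but not w3 R w1.
Only Euclidean fails.

Euclidean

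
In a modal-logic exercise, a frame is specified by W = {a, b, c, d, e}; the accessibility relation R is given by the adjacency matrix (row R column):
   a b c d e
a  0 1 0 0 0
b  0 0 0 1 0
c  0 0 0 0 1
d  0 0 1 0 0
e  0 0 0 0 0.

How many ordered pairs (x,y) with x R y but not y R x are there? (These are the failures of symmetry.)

Enumerating: (a,b), (b,d), (c,e), (d,c).

4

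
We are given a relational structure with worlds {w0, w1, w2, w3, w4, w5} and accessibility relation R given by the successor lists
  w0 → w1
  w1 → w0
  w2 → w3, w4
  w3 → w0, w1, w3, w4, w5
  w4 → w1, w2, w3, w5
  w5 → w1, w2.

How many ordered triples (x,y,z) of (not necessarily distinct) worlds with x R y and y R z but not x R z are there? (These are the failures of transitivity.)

Enumerating: (w0,w1,w0), (w1,w0,w1), (w2,w3,w0), (w2,w3,w1), (w2,w3,w5), (w2,w4,w1), (w2,w4,w2), (w2,w4,w5), (w3,w4,w2), (w3,w5,w2), (w4,w1,w0), (w4,w2,w4), (w4,w3,w0), (w4,w3,w4), (w5,w1,w0), (w5,w2,w3), (w5,w2,w4).

17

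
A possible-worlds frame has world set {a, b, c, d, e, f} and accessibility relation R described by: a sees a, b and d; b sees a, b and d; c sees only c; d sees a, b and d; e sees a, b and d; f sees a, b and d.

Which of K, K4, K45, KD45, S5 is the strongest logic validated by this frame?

Transitive (axiom 4): yes — every two-step R-path is closed by a direct edge.
Euclidean (axiom 5): yes — any two successors of a common world are R-related.
Serial (axiom D): yes — every world has a successor (e.g. a R a).
Reflexive (axiom T): no — e is not related to itself.
So F validates K, K4, K45, KD45; S5 would additionally require R to be reflexive. The strongest is KD45.

KD45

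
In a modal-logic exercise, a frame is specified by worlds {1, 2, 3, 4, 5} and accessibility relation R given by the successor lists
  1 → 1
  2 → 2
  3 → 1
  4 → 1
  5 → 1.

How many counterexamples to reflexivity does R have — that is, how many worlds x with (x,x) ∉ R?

3

Enumerating: 3, 4, 5.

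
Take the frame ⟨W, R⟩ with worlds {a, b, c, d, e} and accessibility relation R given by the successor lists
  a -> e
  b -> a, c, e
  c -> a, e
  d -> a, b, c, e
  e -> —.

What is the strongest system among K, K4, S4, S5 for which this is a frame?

K4

Transitive (axiom 4): yes — every two-step R-path is closed by a direct edge.
Reflexive (axiom T): no — a is not related to itself.
Euclidean (axiom 5): no — b R a and b R c, but not a R c.
So F validates K, K4; S4 would additionally require R to be reflexive. The strongest is K4.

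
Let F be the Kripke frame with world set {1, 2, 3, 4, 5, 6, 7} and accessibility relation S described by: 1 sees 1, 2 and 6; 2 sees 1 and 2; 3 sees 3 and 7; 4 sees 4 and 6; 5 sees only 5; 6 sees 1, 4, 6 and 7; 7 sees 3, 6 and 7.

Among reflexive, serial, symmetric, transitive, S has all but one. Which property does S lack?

transitive

Reflexive: yes — every world is S-related to itself.
Serial: yes — every world has a successor (e.g. 1 S 1).
Symmetric: yes — every pair in S has its reverse in S.
Transitive: no — 1 S 6 and 6 S 4, but not 1 S 4.
Only transitive fails.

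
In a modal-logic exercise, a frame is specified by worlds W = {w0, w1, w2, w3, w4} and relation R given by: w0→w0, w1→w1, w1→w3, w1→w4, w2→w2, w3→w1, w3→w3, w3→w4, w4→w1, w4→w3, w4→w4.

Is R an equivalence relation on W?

Yes

Reflexive: yes — every world is R-related to itself.
Symmetric: yes — every pair in R has its reverse in R.
Transitive: yes — every two-step R-path is closed by a direct edge.
So R is an equivalence relation.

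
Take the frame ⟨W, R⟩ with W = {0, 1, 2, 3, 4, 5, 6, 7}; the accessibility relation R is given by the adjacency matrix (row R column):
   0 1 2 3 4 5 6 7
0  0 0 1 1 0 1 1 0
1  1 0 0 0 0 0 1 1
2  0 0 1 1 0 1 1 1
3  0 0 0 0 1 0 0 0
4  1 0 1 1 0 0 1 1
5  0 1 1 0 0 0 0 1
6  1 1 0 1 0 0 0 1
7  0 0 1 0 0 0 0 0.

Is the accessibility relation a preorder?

No

Reflexive: no — 0 is not related to itself.
Transitive: no — 0 R 2 and 2 R 7, but not 0 R 7.
So R is not a preorder.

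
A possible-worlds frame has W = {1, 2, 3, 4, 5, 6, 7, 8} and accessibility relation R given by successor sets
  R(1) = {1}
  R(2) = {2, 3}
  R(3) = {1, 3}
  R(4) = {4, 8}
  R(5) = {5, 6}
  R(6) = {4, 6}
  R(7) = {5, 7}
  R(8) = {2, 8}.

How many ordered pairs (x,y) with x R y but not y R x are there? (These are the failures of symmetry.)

7

Enumerating: (2,3), (3,1), (4,8), (5,6), (6,4), (7,5), (8,2).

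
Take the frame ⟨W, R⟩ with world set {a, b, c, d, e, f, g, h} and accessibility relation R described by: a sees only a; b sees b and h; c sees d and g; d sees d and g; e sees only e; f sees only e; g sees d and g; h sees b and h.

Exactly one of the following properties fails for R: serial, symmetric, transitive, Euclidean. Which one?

symmetric

Serial: yes — every world has a successor (e.g. a R a).
Symmetric: no — c R d but not d R c.
Transitive: yes — every two-step R-path is closed by a direct edge.
Euclidean: yes — any two successors of a common world are R-related.
Only symmetric fails.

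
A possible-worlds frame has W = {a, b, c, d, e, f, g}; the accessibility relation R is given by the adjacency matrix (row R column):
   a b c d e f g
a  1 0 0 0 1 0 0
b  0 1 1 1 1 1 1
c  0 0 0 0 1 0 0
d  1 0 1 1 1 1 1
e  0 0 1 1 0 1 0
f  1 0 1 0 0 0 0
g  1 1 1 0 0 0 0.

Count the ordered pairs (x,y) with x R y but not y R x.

14

Enumerating: (a,e), (b,c), (b,d), (b,e), (b,f), (d,a), (d,c), (d,f), (d,g), (e,f), (f,a), (f,c), (g,a), (g,c).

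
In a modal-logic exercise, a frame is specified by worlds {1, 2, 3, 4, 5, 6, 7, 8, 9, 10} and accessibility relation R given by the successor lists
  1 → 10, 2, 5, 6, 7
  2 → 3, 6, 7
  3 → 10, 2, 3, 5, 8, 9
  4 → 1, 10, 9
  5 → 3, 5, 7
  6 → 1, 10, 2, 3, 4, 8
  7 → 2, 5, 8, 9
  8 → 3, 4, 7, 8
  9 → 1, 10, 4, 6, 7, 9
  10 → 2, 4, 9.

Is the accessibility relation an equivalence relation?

Reflexive: no — 1 is not related to itself.
Symmetric: no — 1 R 10 but not 10 R 1.
Transitive: no — 1 R 10 and 10 R 4, but not 1 R 4.
So R is not an equivalence relation.

No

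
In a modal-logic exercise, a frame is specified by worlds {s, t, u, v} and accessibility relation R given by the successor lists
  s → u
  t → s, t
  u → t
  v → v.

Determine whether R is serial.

Serial: yes — every world has a successor (e.g. s R u).

Yes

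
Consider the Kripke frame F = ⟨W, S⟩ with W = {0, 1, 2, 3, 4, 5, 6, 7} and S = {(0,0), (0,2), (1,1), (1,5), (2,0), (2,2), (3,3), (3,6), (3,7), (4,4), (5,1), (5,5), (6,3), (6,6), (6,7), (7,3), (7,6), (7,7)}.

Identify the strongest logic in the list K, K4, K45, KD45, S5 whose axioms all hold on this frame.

Transitive (axiom 4): yes — every two-step S-path is closed by a direct edge.
Euclidean (axiom 5): yes — any two successors of a common world are S-related.
Serial (axiom D): yes — every world has a successor (e.g. 0 S 0).
Reflexive (axiom T): yes — every world is S-related to itself.
So F validates K, K4, K45, KD45, S5. The strongest is S5.

S5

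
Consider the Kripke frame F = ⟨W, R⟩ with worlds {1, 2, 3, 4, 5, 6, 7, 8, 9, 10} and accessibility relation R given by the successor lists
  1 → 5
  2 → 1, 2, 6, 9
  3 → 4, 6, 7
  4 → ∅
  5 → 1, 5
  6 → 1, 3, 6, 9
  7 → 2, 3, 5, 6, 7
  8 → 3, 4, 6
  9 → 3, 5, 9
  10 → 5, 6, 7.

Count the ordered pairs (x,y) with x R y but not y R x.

Enumerating: (10,5), (10,6), (10,7), (2,1), (2,6), (2,9), (3,4), (6,1), (6,9), (7,2), (7,5), (7,6), (8,3), (8,4), (8,6), (9,3), (9,5).

17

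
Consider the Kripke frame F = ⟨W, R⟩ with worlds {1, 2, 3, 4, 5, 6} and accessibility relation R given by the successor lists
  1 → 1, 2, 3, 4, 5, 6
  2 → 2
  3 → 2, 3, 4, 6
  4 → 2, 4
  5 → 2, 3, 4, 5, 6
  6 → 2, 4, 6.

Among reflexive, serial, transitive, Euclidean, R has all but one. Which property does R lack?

Reflexive: yes — every world is R-related to itself.
Serial: yes — every world has a successor (e.g. 1 R 1).
Transitive: yes — every two-step R-path is closed by a direct edge.
Euclidean: no — 1 R 2 and 1 R 3, but not 2 R 3.
Only Euclidean fails.

Euclidean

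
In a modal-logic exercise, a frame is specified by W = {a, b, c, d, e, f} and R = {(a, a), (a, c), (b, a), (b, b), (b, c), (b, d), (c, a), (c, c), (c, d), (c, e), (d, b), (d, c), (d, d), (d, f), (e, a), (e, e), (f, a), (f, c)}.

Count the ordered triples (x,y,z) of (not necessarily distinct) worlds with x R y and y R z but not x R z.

Enumerating: (a,c,d), (a,c,e), (b,c,e), (b,d,f), (c,d,b), (c,d,f), (d,b,a), (d,c,a), (d,c,e), (d,f,a), (e,a,c), (f,c,d), (f,c,e).

13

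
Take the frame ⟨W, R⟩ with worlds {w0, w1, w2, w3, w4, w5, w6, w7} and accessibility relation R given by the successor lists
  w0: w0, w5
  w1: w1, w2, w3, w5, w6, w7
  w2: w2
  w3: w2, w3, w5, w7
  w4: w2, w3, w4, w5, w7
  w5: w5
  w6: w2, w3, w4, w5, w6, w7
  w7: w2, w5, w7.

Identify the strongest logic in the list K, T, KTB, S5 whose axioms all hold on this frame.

T

Reflexive (axiom T): yes — every world is R-related to itself.
Symmetric (axiom B): no — w0 R w5 but not w5 R w0.
Euclidean (axiom 5): no — w1 R w2 and w1 R w3, but not w2 R w3.
So F validates K, T; KTB would additionally require R to be symmetric. The strongest is T.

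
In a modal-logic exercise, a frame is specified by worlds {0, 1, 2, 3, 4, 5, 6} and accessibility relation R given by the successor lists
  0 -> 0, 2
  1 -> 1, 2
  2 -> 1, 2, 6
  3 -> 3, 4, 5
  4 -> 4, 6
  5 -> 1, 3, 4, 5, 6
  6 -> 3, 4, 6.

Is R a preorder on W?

No

Reflexive: yes — every world is R-related to itself.
Transitive: no — 0 R 2 and 2 R 1, but not 0 R 1.
So R is not a preorder.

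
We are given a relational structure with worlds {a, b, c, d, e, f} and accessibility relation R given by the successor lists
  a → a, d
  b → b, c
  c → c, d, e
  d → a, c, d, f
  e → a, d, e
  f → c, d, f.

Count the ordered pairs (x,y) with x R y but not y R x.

Enumerating: (b,c), (c,e), (e,a), (e,d), (f,c).

5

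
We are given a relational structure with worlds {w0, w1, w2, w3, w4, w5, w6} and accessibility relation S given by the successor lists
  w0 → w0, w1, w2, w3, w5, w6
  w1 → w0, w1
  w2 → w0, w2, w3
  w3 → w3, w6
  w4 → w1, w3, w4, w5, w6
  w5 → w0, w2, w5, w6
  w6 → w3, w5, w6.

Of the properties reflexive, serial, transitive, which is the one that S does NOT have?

Reflexive: yes — every world is S-related to itself.
Serial: yes — every world has a successor (e.g. w0 S w0).
Transitive: no — w1 S w0 and w0 S w2, but not w1 S w2.
Only transitive fails.

transitive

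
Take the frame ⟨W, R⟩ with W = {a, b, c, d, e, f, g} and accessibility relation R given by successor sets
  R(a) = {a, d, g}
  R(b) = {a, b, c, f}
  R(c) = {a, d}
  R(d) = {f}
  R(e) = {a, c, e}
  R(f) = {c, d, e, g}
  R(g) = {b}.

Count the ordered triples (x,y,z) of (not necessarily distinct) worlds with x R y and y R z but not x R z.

Enumerating: (a,d,f), (a,g,b), (b,a,d), (b,a,g), (b,c,d), (b,f,d), (b,f,e), (b,f,g), (c,a,g), (c,d,f), (d,f,c), (d,f,d), … and 12 more.
Total: 24.

24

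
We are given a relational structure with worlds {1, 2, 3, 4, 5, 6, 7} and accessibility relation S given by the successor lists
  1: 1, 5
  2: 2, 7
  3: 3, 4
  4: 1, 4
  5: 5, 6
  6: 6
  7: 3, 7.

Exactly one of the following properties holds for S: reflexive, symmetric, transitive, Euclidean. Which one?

Reflexive: yes — every world is S-related to itself.
Symmetric: no — 1 S 5 but not 5 S 1.
Transitive: no — 1 S 5 and 5 S 6, but not 1 S 6.
Euclidean: no — 1 S 5 and 1 S 1, but not 5 S 1.
Only reflexive holds.

reflexive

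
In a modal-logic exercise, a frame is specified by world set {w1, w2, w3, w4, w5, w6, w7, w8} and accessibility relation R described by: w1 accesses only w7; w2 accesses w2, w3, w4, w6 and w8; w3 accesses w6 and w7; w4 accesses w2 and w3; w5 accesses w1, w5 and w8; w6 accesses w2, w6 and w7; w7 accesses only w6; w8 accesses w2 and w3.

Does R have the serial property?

Yes

Serial: yes — every world has a successor (e.g. w1 R w7).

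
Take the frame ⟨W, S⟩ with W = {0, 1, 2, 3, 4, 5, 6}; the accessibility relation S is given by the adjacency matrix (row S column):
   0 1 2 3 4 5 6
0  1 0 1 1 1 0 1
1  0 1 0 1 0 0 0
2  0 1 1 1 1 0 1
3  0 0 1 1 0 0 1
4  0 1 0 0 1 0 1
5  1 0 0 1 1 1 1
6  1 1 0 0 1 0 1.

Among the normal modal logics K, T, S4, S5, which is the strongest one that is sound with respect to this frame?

Reflexive (axiom T): yes — every world is S-related to itself.
Transitive (axiom 4): no — 0 S 2 and 2 S 1, but not 0 S 1.
Euclidean (axiom 5): no — 0 S 3 and 0 S 4, but not 3 S 4.
So F validates K, T; S4 would additionally require S to be transitive. The strongest is T.

T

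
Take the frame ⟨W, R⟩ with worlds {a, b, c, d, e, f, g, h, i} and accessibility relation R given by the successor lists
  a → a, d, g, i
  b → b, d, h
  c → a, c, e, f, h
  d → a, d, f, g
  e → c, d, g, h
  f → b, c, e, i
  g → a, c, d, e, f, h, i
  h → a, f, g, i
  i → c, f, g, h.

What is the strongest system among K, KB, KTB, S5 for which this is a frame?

Symmetric (axiom B): no — a R i but not i R a.
Reflexive (axiom T): no — e is not related to itself.
Euclidean (axiom 5): no — a R d and a R i, but not d R i.
So F validates K; KB would additionally require R to be symmetric. The strongest is K.

K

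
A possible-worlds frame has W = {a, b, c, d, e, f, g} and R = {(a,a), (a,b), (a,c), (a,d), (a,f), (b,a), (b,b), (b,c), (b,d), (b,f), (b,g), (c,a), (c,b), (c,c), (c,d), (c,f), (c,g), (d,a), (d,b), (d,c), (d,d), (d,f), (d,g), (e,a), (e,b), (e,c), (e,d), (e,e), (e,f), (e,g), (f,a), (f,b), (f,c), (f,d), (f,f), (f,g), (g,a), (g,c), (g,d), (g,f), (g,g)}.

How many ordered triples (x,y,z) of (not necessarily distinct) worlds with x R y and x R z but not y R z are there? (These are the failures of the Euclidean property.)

17

Enumerating: (b,a,g), (b,g,b), (c,a,g), (c,g,b), (d,a,g), (d,g,b), (e,a,e), (e,a,g), (e,b,e), (e,c,e), (e,d,e), (e,f,e), (e,g,b), (e,g,e), (f,a,g), (f,g,b), (g,a,g).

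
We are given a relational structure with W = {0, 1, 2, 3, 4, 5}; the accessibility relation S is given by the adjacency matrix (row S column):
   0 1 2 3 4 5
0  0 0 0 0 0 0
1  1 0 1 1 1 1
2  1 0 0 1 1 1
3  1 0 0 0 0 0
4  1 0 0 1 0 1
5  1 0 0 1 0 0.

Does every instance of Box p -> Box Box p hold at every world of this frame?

Yes

The schema 4 characterises exactly the transitive frames.
Transitive: yes — every two-step S-path is closed by a direct edge.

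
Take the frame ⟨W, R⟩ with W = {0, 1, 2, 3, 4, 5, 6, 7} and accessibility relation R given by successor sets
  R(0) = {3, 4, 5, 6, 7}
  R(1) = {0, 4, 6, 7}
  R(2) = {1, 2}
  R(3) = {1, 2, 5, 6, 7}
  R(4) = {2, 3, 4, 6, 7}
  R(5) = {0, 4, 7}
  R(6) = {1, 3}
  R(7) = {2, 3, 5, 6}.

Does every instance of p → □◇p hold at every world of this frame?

The schema B characterises exactly the symmetric frames.
Symmetric: no — 0 R 3 but not 3 R 0.

No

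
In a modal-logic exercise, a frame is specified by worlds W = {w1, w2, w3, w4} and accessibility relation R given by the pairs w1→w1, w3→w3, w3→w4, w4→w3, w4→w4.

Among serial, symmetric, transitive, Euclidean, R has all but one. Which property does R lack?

Serial: no — w2 has no R-successor.
Symmetric: yes — every pair in R has its reverse in R.
Transitive: yes — every two-step R-path is closed by a direct edge.
Euclidean: yes — any two successors of a common world are R-related.
Only serial fails.

serial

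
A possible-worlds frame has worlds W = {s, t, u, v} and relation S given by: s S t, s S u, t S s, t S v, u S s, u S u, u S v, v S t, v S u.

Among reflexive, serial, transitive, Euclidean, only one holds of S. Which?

serial

Reflexive: no — s is not related to itself.
Serial: yes — every world has a successor (e.g. s S t).
Transitive: no — s S t and t S v, but not s S v.
Euclidean: no — s S t and s S u, but not t S u.
Only serial holds.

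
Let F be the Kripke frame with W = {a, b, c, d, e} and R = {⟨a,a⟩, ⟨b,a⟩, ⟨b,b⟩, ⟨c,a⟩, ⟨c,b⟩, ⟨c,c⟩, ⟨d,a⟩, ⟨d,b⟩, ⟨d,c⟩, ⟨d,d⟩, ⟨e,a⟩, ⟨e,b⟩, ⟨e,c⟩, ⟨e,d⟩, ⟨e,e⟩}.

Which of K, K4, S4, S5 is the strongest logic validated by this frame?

Transitive (axiom 4): yes — every two-step R-path is closed by a direct edge.
Reflexive (axiom T): yes — every world is R-related to itself.
Euclidean (axiom 5): no — c R a and c R b, but not a R b.
So F validates K, K4, S4; S5 would additionally require R to be Euclidean. The strongest is S4.

S4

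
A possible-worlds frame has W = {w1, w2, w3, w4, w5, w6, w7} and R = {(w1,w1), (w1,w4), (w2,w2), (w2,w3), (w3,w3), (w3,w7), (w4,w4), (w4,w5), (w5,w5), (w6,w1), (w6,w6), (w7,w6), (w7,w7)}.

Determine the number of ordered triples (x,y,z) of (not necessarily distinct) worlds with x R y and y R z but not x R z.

Enumerating: (w1,w4,w5), (w2,w3,w7), (w3,w7,w6), (w6,w1,w4), (w7,w6,w1).

5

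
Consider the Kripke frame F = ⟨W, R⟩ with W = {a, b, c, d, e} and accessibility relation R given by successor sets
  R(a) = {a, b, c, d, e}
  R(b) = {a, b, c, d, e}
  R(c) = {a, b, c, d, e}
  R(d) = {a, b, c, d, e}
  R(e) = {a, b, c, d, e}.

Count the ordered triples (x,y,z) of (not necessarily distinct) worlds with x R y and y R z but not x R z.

R is transitive; there are no such tuples.

0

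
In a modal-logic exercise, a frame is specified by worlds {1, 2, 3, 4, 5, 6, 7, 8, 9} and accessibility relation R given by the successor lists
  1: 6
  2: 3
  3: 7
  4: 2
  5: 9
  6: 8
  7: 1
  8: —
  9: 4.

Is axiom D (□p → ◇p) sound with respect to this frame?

By correspondence theory, D is valid on a frame iff R is serial.
Serial: no — 8 has no R-successor.

No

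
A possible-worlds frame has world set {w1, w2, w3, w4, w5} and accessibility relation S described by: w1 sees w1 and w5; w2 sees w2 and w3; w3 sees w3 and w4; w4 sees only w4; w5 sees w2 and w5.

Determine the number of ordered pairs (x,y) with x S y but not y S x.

Enumerating: (w1,w5), (w2,w3), (w3,w4), (w5,w2).

4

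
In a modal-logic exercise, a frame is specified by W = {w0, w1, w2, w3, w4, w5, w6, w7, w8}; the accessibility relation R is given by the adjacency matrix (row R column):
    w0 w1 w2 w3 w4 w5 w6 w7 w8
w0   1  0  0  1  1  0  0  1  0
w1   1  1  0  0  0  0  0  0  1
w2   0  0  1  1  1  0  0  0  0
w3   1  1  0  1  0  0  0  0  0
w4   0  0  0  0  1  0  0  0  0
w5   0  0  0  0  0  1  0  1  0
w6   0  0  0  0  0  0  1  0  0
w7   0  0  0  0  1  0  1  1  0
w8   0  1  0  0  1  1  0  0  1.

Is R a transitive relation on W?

Transitive: no — w0 R w3 and w3 R w1, but not w0 R w1.

No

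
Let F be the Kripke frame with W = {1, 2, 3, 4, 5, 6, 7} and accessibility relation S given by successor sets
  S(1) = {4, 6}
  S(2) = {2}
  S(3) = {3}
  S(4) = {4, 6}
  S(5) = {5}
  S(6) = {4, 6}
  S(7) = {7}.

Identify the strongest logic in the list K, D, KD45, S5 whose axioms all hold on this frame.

KD45

Serial (axiom D): yes — every world has a successor (e.g. 1 S 4).
Transitive (axiom 4): yes — every two-step S-path is closed by a direct edge.
Euclidean (axiom 5): yes — any two successors of a common world are S-related.
Reflexive (axiom T): no — 1 is not related to itself.
So F validates K, D, KD45; S5 would additionally require S to be reflexive. The strongest is KD45.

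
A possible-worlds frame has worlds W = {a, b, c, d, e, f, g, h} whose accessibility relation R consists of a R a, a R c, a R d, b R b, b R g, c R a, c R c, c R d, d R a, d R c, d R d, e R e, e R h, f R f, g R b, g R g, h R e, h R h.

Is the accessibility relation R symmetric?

Yes

Symmetric: yes — every pair in R has its reverse in R.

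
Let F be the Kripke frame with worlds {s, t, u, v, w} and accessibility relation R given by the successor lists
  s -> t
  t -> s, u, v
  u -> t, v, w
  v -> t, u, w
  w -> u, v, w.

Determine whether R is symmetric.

Symmetric: yes — every pair in R has its reverse in R.

Yes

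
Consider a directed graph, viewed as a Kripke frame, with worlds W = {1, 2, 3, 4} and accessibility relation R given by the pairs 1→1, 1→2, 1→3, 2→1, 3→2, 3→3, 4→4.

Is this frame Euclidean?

Euclidean: no — 1 R 2 and 1 R 3, but not 2 R 3.

No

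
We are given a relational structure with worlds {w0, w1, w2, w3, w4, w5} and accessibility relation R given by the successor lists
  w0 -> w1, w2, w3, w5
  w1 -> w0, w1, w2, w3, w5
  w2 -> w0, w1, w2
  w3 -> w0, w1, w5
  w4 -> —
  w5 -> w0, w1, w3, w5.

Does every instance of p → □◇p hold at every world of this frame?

Yes

By correspondence theory, B is valid on a frame iff R is symmetric.
Symmetric: yes — every pair in R has its reverse in R.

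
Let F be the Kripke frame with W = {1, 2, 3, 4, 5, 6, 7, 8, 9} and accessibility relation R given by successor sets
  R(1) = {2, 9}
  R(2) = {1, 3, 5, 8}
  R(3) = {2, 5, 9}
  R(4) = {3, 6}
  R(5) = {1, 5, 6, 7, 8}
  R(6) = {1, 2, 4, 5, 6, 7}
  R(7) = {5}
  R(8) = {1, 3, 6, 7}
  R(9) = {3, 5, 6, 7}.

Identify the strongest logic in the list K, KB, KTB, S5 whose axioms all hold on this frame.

K

Symmetric (axiom B): no — 1 R 9 but not 9 R 1.
Reflexive (axiom T): no — 1 is not related to itself.
Euclidean (axiom 5): no — 1 R 2 and 1 R 9, but not 2 R 9.
So F validates K; KB would additionally require R to be symmetric. The strongest is K.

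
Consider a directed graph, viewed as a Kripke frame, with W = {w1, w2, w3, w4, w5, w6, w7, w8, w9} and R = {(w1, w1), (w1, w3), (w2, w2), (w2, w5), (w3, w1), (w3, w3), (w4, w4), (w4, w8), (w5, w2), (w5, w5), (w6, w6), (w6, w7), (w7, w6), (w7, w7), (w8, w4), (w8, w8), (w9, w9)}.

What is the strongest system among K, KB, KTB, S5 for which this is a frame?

S5

Symmetric (axiom B): yes — every pair in R has its reverse in R.
Reflexive (axiom T): yes — every world is R-related to itself.
Euclidean (axiom 5): yes — any two successors of a common world are R-related.
So F validates K, KB, KTB, S5. The strongest is S5.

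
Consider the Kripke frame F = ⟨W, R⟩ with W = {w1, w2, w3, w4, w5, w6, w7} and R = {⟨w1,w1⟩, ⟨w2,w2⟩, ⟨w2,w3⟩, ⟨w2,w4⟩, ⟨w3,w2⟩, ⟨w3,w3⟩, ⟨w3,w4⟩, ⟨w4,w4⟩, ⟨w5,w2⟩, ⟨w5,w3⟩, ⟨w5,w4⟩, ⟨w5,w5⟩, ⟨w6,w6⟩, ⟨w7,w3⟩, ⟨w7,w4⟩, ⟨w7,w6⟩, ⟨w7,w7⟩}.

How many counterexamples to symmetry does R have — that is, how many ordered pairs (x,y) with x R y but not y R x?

8

Enumerating: (w2,w4), (w3,w4), (w5,w2), (w5,w3), (w5,w4), (w7,w3), (w7,w4), (w7,w6).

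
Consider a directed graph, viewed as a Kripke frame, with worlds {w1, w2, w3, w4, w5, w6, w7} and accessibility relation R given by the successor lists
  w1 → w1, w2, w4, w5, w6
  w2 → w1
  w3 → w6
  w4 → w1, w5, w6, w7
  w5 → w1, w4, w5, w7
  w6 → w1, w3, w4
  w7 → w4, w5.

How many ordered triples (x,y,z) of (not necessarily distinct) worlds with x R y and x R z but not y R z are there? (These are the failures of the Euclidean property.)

Enumerating: (w1,w2,w2), (w1,w2,w4), (w1,w2,w5), (w1,w2,w6), (w1,w4,w2), (w1,w4,w4), (w1,w5,w2), (w1,w5,w6), (w1,w6,w2), (w1,w6,w5), (w1,w6,w6), (w3,w6,w6), … and 19 more.
Total: 31.

31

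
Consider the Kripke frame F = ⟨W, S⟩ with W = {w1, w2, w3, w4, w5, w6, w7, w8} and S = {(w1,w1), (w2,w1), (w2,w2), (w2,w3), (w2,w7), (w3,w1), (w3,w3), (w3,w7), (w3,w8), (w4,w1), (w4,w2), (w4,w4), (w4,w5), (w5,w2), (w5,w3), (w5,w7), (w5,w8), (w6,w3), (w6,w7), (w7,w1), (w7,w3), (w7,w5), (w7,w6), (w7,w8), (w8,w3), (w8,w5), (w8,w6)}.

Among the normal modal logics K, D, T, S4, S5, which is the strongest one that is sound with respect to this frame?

Serial (axiom D): yes — every world has a successor (e.g. w1 S w1).
Reflexive (axiom T): no — w5 is not related to itself.
Transitive (axiom 4): no — w2 S w3 and w3 S w8, but not w2 S w8.
Euclidean (axiom 5): no — w2 S w1 and w2 S w3, but not w1 S w3.
So F validates K, D; T would additionally require S to be reflexive. The strongest is D.

D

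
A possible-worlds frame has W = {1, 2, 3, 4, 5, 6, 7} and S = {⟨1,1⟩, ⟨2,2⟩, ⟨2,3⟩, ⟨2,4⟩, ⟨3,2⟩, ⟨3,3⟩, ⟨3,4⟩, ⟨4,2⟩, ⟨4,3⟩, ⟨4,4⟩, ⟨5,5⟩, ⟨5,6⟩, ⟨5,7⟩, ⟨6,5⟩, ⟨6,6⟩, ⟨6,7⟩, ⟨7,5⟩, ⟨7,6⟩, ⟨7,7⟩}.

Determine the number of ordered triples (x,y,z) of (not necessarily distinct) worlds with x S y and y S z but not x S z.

S is transitive; there are no such tuples.

0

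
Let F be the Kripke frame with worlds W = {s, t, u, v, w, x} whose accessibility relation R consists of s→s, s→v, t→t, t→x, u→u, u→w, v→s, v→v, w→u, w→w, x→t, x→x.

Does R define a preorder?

Reflexive: yes — every world is R-related to itself.
Transitive: yes — every two-step R-path is closed by a direct edge.
So R is a preorder.

Yes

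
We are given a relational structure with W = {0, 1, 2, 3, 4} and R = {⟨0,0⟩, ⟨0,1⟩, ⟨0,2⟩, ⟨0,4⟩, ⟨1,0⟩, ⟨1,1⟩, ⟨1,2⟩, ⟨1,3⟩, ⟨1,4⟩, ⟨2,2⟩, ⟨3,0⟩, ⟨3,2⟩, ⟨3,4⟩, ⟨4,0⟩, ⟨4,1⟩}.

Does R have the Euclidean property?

Euclidean: no — 0 R 2 and 0 R 1, but not 2 R 1.

No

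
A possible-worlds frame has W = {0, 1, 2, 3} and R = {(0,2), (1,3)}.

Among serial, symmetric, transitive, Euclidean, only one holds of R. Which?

transitive

Serial: no — 2 has no R-successor.
Symmetric: no — 0 R 2 but not 2 R 0.
Transitive: yes — every two-step R-path is closed by a direct edge.
Euclidean: no — 0 R 2 and 0 R 2, but not 2 R 2.
Only transitive holds.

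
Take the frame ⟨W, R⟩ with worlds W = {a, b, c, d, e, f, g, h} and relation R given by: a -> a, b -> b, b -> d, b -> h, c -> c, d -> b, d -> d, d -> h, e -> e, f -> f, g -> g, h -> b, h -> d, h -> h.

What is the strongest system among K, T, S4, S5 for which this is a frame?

Reflexive (axiom T): yes — every world is R-related to itself.
Transitive (axiom 4): yes — every two-step R-path is closed by a direct edge.
Euclidean (axiom 5): yes — any two successors of a common world are R-related.
So F validates K, T, S4, S5. The strongest is S5.

S5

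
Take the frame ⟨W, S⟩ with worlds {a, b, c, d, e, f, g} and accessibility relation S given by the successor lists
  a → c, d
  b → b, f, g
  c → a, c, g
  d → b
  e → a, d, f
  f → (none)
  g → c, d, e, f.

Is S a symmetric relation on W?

Symmetric: no — a S d but not d S a.

No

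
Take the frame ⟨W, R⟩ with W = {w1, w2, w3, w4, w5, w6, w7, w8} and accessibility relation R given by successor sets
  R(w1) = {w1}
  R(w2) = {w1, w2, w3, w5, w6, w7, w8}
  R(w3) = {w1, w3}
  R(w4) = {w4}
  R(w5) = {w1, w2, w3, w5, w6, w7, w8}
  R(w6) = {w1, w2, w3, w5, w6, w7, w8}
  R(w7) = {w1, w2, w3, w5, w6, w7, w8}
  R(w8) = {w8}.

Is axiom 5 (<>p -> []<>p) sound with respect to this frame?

No

Axiom 5 corresponds to the accessibility relation being Euclidean.
Euclidean: no — w2 R w1 and w2 R w3, but not w1 R w3.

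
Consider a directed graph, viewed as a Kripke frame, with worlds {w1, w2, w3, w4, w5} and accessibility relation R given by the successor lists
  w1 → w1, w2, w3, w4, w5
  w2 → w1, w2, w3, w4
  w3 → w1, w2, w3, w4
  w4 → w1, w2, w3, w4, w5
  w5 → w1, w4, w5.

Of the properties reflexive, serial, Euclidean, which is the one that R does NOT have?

Reflexive: yes — every world is R-related to itself.
Serial: yes — every world has a successor (e.g. w1 R w1).
Euclidean: no — w1 R w2 and w1 R w5, but not w2 R w5.
Only Euclidean fails.

Euclidean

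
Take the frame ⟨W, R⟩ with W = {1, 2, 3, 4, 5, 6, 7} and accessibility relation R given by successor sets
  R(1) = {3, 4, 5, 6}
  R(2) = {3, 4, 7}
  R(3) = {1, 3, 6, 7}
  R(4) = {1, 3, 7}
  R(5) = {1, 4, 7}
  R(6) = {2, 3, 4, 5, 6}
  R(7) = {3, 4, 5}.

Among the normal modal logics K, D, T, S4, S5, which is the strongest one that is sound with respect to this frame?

Serial (axiom D): yes — every world has a successor (e.g. 1 R 3).
Reflexive (axiom T): no — 1 is not related to itself.
Transitive (axiom 4): no — 1 R 3 and 3 R 7, but not 1 R 7.
Euclidean (axiom 5): no — 1 R 3 and 1 R 4, but not 3 R 4.
So F validates K, D; T would additionally require R to be reflexive. The strongest is D.

D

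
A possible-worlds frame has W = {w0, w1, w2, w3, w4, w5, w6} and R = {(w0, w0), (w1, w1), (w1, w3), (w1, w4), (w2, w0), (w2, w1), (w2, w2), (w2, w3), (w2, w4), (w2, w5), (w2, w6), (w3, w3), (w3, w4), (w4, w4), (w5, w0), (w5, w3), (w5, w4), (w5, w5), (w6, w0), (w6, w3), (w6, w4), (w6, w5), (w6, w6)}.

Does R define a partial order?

Reflexive: yes — every world is R-related to itself.
Transitive: yes — every two-step R-path is closed by a direct edge.
Antisymmetric: yes — no distinct pair is related both ways.
So R is a partial order.

Yes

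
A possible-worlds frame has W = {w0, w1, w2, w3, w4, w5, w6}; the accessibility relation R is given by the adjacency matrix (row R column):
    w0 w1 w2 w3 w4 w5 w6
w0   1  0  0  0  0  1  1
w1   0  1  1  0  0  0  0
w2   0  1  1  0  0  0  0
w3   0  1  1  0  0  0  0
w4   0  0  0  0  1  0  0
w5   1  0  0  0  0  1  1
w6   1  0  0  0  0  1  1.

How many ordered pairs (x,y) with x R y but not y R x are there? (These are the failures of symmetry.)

2

Enumerating: (w3,w1), (w3,w2).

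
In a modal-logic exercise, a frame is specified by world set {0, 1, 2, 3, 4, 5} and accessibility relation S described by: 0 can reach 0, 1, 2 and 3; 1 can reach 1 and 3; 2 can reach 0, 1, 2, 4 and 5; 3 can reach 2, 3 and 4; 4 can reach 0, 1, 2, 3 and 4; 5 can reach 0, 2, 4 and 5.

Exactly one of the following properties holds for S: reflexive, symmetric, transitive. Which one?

Reflexive: yes — every world is S-related to itself.
Symmetric: no — 0 S 1 but not 1 S 0.
Transitive: no — 0 S 2 and 2 S 4, but not 0 S 4.
Only reflexive holds.

reflexive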